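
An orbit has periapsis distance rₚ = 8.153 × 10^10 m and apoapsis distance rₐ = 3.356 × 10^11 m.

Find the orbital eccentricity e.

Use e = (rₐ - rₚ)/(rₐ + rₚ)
rₚ = 8.153 × 10^10 m
rₐ = 3.356 × 10^11 m
rₐ − rₚ = 2.5407 × 10^11 m
rₐ + rₚ = 4.1713 × 10^11 m
e = (rₐ − rₚ)/(rₐ + rₚ) = 0.609091

Final answer: e = 0.6091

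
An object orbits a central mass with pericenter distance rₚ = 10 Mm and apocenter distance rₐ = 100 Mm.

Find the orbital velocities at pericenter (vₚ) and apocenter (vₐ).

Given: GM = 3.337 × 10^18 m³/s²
rₚ = 10 Mm = 1 × 10^7 m
rₐ = 100 Mm = 1 × 10^8 m
GM = 3.337 × 10^18 m³/s²
a = (rₚ + rₐ)/2 = 5.5 × 10^7 m
Vis-viva: v² = GM (2/r − 1/a)
vₚ² = 3.337 × 10^18 × (2 × 10^-7 − 1.81818 × 10^-8) = 6.06727 × 10^11 m²/s²
vₚ = 778927 m/s ≈ 778.9 km/s
vₐ² = 3.337 × 10^18 × (2 × 10^-8 − 1.81818 × 10^-8) = 6.06727 × 10^9 m²/s²
vₐ = 77892.7 m/s ≈ 77.89 km/s

Final answer: vₚ = 778.9 km/s, vₐ = 77.89 km/s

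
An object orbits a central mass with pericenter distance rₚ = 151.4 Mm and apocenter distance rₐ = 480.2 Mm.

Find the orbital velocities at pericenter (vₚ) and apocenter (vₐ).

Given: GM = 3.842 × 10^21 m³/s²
rₚ = 151.4 Mm = 1.514 × 10^8 m
rₐ = 480.2 Mm = 4.802 × 10^8 m
GM = 3.842 × 10^21 m³/s²
a = (rₚ + rₐ)/2 = 3.158 × 10^8 m
Vis-viva: v² = GM (2/r − 1/a)
vₚ² = 3.842 × 10^21 × (1.321 × 10^-8 − 3.16656 × 10^-9) = 3.8587 × 10^13 m²/s²
vₚ = 6.21185 × 10^6 m/s ≈ 6212 km/s
vₐ² = 3.842 × 10^21 × (4.16493 × 10^-9 − 3.16656 × 10^-9) = 3.83574 × 10^12 m²/s²
vₐ = 1.9585 × 10^6 m/s ≈ 1959 km/s

Final answer: vₚ = 6212 km/s, vₐ = 1959 km/s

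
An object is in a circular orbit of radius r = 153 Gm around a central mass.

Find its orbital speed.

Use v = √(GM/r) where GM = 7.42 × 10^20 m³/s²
r = 153 Gm = 1.53 × 10^11 m
GM = 7.42 × 10^20 m³/s²
GM/r = (7.42 × 10^20) / (1.53 × 10^11) = 4.84967 × 10^9 m²/s²
v = √(GM/r) = 69639.6 m/s ≈ 69.64 km/s

Final answer: 69.64 km/s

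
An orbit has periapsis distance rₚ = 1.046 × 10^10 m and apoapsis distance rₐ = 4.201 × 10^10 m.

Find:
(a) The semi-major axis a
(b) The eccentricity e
rₚ = 1.046 × 10^10 m
rₐ = 4.201 × 10^10 m
(a) a = (rₚ + rₐ)/2 = 2.6235 × 10^10 m ≈ 2.623 × 10^10 m
(b) e = (rₐ − rₚ)/(rₐ + rₚ) = (3.155 × 10^10) / (5.247 × 10^10) = 0.601296

Final answer:
(a) a = 2.623 × 10^10 m
(b) e = 0.6013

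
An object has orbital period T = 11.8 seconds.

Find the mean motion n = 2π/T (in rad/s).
T = 11.8 seconds
n = 2π / 11.8 s = 0.532473 rad/s ≈ 0.5325 rad/s

Final answer: n = 0.5325 rad/s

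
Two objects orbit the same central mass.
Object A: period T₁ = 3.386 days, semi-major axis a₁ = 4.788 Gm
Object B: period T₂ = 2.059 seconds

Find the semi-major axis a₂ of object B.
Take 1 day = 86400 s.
T₁ = 3.386 days = 292550 s
T₂ = 2.059 seconds
a₁ = 4.788 Gm = 4.788 × 10^9 m
Kepler's third law: (T₂/T₁)² = (a₂/a₁)³  ⇒  a₂ = a₁ (T₂/T₁)^(2/3)
T₂/T₁ = 7.0381 × 10^-6
(T₂/T₁)^(2/3) = 0.000367257
a₂ = 4.788 × 10^9 m × 0.000367257 = 1.75843 × 10^6 m ≈ 1.758 Mm

Final answer: a₂ = 1.758 Mm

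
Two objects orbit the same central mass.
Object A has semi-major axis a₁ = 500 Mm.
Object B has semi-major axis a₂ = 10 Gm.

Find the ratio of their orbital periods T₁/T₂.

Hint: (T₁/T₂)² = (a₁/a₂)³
a₁ = 500 Mm = 5 × 10^8 m
a₂ = 10 Gm = 1 × 10^10 m
a₁/a₂ = 0.05
T₁/T₂ = (a₁/a₂)^(3/2) = (0.05)^1.5 = 0.0111803

Final answer: T₁/T₂ = 0.01118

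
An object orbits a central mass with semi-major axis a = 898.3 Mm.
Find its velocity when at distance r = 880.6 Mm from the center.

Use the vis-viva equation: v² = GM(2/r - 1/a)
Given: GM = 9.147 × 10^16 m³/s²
a = 898.3 Mm = 8.983 × 10^8 m
r = 880.6 Mm = 8.806 × 10^8 m
GM = 9.147 × 10^16 m³/s²
2/r − 1/a = 2.27118 × 10^-9 − 1.11321 × 10^-9 = 1.15796 × 10^-9 m⁻¹
v² = GM (2/r − 1/a) = 1.05919 × 10^8 m²/s²
v = 10291.7 m/s ≈ 10.29 km/s

Final answer: 10.29 km/s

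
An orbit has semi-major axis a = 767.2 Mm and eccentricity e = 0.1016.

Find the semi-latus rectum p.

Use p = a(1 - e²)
a = 767.2 Mm = 7.672 × 10^8 m
e = 0.1016,  e² = 0.0103226,  1 − e² = 0.989677
p = a(1 − e²) = 7.672 × 10^8 m × 0.989677 = 7.59281 × 10^8 m ≈ 759.3 Mm

Final answer: p = 759.3 Mm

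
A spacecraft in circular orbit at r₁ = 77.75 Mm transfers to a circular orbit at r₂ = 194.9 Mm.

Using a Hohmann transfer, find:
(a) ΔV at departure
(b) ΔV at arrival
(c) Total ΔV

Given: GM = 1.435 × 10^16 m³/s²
r₁ = 77.75 Mm = 7.775 × 10^7 m
r₂ = 194.9 Mm = 1.949 × 10^8 m
GM = 1.435 × 10^16 m³/s²
Transfer ellipse: a_t = (r₁ + r₂)/2 = 1.36325 × 10^8 m
Circular speed at r₁: v₁ = √(GM/r₁) = 13585.5 m/s
Transfer speed at r₁ (periapsis): v₁ₜ = √(GM(2/r₁ − 1/a_t)) = 16244 m/s
(a) ΔV₁ = v₁ₜ − v₁ = 2658.53 m/s ≈ 2.659 km/s
Circular speed at r₂: v₂ = √(GM/r₂) = 8580.65 m/s
Transfer speed at r₂ (apoapsis): v₂ₜ = √(GM(2/r₂ − 1/a_t)) = 6480.11 m/s
(b) ΔV₂ = v₂ − v₂ₜ = 2100.54 m/s ≈ 2.101 km/s
(c) ΔV_total = ΔV₁ + ΔV₂ = 4759.07 m/s ≈ 4.759 km/s

Final answer:
(a) ΔV₁ = 2.659 km/s
(b) ΔV₂ = 2.101 km/s
(c) ΔV_total = 4.759 km/s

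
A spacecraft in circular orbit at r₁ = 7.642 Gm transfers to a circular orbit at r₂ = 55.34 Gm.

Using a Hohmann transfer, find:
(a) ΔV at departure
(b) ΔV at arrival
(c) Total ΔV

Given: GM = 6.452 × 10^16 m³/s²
r₁ = 7.642 Gm = 7.642 × 10^9 m
r₂ = 55.34 Gm = 5.534 × 10^10 m
GM = 6.452 × 10^16 m³/s²
Transfer ellipse: a_t = (r₁ + r₂)/2 = 3.1491 × 10^10 m
Circular speed at r₁: v₁ = √(GM/r₁) = 2905.65 m/s
Transfer speed at r₁ (periapsis): v₁ₜ = √(GM(2/r₁ − 1/a_t)) = 3851.86 m/s
(a) ΔV₁ = v₁ₜ − v₁ = 946.203 m/s ≈ 946.2 m/s
Circular speed at r₂: v₂ = √(GM/r₂) = 1079.76 m/s
Transfer speed at r₂ (apoapsis): v₂ₜ = √(GM(2/r₂ − 1/a_t)) = 531.91 m/s
(b) ΔV₂ = v₂ − v₂ₜ = 547.851 m/s ≈ 547.9 m/s
(c) ΔV_total = ΔV₁ + ΔV₂ = 1494.05 m/s ≈ 1.494 km/s

Final answer:
(a) ΔV₁ = 946.2 m/s
(b) ΔV₂ = 547.9 m/s
(c) ΔV_total = 1.494 km/s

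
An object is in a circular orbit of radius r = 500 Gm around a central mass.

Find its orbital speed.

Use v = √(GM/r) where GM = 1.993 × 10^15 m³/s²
r = 500 Gm = 5 × 10^11 m
GM = 1.993 × 10^15 m³/s²
GM/r = (1.993 × 10^15) / (5 × 10^11) = 3986 m²/s²
v = √(GM/r) = 63.1348 m/s ≈ 63.13 m/s

Final answer: 63.13 m/s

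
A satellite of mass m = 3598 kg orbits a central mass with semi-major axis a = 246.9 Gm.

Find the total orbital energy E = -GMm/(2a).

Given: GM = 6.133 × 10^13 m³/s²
a = 246.9 Gm = 2.469 × 10^11 m
GM = 6.133 × 10^13 m³/s²
2a = 4.938 × 10^11 m
GMm = 6.133 × 10^13 × 3598 = 2.20665 × 10^17 m³·kg/s²
E = −GMm/(2a) = -446872 J ≈ -446.9 kJ

Final answer: -446.9 kJ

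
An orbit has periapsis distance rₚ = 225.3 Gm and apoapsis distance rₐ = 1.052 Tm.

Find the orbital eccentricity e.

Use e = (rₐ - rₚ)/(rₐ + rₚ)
rₚ = 225.3 Gm = 2.253 × 10^11 m
rₐ = 1.052 Tm = 1.052 × 10^12 m
rₐ − rₚ = 8.267 × 10^11 m
rₐ + rₚ = 1.2773 × 10^12 m
e = (rₐ − rₚ)/(rₐ + rₚ) = 0.647225

Final answer: e = 0.6472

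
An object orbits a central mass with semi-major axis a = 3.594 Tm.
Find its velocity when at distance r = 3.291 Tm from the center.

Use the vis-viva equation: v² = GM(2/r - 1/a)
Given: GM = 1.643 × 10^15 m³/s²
a = 3.594 Tm = 3.594 × 10^12 m
r = 3.291 Tm = 3.291 × 10^12 m
GM = 1.643 × 10^15 m³/s²
2/r − 1/a = 6.07718 × 10^-13 − 2.78242 × 10^-13 = 3.29477 × 10^-13 m⁻¹
v² = GM (2/r − 1/a) = 541.33 m²/s²
v = 23.2665 m/s ≈ 23.27 m/s

Final answer: 23.27 m/s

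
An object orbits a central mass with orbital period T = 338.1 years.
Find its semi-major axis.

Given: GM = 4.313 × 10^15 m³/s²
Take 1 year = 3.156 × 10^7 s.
T = 338.1 years = 1.06704 × 10^10 s
GM = 4.313 × 10^15 m³/s²
Kepler's third law: a³ = GM T² / (4π²)
T² = 1.13858 × 10^20 s²
a³ = (4.313 × 10^15) × (1.13858 × 10^20) / (4π²) = 1.2439 × 10^34 m³
a = (a³)^(1/3) = 2.31701 × 10^11 m ≈ 231.7 Gm

Final answer: 231.7 Gm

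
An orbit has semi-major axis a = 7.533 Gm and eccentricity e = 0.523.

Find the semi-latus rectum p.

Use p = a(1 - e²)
a = 7.533 Gm = 7.533 × 10^9 m
e = 0.523,  e² = 0.273529,  1 − e² = 0.726471
p = a(1 − e²) = 7.533 × 10^9 m × 0.726471 = 5.47251 × 10^9 m ≈ 5.473 Gm

Final answer: p = 5.473 Gm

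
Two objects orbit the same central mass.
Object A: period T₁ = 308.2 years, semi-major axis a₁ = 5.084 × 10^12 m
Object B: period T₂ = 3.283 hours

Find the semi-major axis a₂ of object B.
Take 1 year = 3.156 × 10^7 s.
T₁ = 308.2 years = 9.72679 × 10^9 s
T₂ = 3.283 hours = 11818.8 s
a₁ = 5.084 × 10^12 m
Kepler's third law: (T₂/T₁)² = (a₂/a₁)³  ⇒  a₂ = a₁ (T₂/T₁)^(2/3)
T₂/T₁ = 1.21508 × 10^-6
(T₂/T₁)^(2/3) = 0.000113868
a₂ = 5.084 × 10^12 m × 0.000113868 = 5.78906 × 10^8 m ≈ 5.789 × 10^8 m

Final answer: a₂ = 5.789 × 10^8 m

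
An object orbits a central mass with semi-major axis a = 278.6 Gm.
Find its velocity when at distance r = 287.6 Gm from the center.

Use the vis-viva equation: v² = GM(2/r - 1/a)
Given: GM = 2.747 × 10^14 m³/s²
a = 278.6 Gm = 2.786 × 10^11 m
r = 287.6 Gm = 2.876 × 10^11 m
GM = 2.747 × 10^14 m³/s²
2/r − 1/a = 6.9541 × 10^-12 − 3.58938 × 10^-12 = 3.36473 × 10^-12 m⁻¹
v² = GM (2/r − 1/a) = 924.291 m²/s²
v = 30.4021 m/s ≈ 30.4 m/s

Final answer: 30.4 m/s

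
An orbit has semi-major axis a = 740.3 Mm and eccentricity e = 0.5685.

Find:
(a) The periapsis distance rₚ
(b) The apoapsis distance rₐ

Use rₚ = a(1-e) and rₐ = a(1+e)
a = 740.3 Mm = 7.403 × 10^8 m
e = 0.5685:  1 − e = 0.4315,  1 + e = 1.5685
(a) rₚ = a(1 − e) = 7.403 × 10^8 m × 0.4315 = 3.19439 × 10^8 m ≈ 319.4 Mm
(b) rₐ = a(1 + e) = 7.403 × 10^8 m × 1.5685 = 1.16116 × 10^9 m ≈ 1.161 Gm

Final answer:
(a) rₚ = 319.4 Mm
(b) rₐ = 1.161 Gm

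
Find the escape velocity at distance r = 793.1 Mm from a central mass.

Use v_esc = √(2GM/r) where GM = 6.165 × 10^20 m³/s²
r = 793.1 Mm = 7.931 × 10^8 m
GM = 6.165 × 10^20 m³/s²
2GM/r = 2 × (6.165 × 10^20) / (7.931 × 10^8) = 1.55466 × 10^12 m²/s²
v_esc = √(2GM/r) = 1.24686 × 10^6 m/s ≈ 1247 km/s

Final answer: 1247 km/s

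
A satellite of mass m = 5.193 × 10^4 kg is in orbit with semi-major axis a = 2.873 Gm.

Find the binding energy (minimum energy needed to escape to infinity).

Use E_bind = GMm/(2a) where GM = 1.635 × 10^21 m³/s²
a = 2.873 Gm = 2.873 × 10^9 m
GM = 1.635 × 10^21 m³/s²
m = 5.193 × 10^4 kg
GMm = 1.635 × 10^21 × 51930 = 8.49056 × 10^25 m³·kg/s²
2a = 5.746 × 10^9 m
E_bind = GMm/(2a) = 1.47765 × 10^16 J ≈ 14.78 PJ

Final answer: 14.78 PJ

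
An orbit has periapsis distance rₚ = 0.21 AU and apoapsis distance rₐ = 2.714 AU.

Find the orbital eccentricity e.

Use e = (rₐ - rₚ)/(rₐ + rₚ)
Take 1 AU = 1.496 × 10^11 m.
rₚ = 0.21 AU = 3.1416 × 10^10 m
rₐ = 2.714 AU = 4.06014 × 10^11 m
rₐ − rₚ = 3.74598 × 10^11 m
rₐ + rₚ = 4.3743 × 10^11 m
e = (rₐ − rₚ)/(rₐ + rₚ) = 0.856361

Final answer: e = 0.8564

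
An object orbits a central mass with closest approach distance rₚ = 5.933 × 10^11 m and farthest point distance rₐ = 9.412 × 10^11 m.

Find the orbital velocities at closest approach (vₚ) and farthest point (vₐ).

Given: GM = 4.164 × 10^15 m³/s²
rₚ = 5.933 × 10^11 m
rₐ = 9.412 × 10^11 m
GM = 4.164 × 10^15 m³/s²
a = (rₚ + rₐ)/2 = 7.6725 × 10^11 m
Vis-viva: v² = GM (2/r − 1/a)
vₚ² = 4.164 × 10^15 × (3.37098 × 10^-12 − 1.30336 × 10^-12) = 8609.57 m²/s²
vₚ = 92.7878 m/s ≈ 92.79 m/s
vₐ² = 4.164 × 10^15 × (2.12495 × 10^-12 − 1.30336 × 10^-12) = 3421.1 m²/s²
vₐ = 58.4902 m/s ≈ 58.49 m/s

Final answer: vₚ = 92.79 m/s, vₐ = 58.49 m/s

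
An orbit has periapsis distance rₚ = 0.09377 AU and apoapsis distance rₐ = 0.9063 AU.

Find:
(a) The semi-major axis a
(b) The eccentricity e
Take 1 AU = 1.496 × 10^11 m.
rₚ = 0.09377 AU = 1.4028 × 10^10 m
rₐ = 0.9063 AU = 1.35582 × 10^11 m
(a) a = (rₚ + rₐ)/2 = 7.48052 × 10^10 m ≈ 0.5 AU
(b) e = (rₐ − rₚ)/(rₐ + rₚ) = (1.21554 × 10^11) / (1.4961 × 10^11) = 0.812473

Final answer:
(a) a = 0.5 AU
(b) e = 0.8125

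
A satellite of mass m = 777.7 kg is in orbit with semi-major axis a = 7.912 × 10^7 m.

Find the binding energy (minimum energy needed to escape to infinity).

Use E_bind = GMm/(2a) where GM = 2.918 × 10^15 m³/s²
a = 7.912 × 10^7 m
GM = 2.918 × 10^15 m³/s²
m = 777.7 kg
GMm = 2.918 × 10^15 × 777.7 = 2.26933 × 10^18 m³·kg/s²
2a = 1.5824 × 10^8 m
E_bind = GMm/(2a) = 1.43411 × 10^10 J ≈ 14.34 GJ

Final answer: 14.34 GJ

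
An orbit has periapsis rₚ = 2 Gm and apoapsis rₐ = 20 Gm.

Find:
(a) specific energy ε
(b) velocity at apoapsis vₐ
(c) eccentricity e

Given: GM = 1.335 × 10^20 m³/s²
rₚ = 2 Gm = 2 × 10^9 m
rₐ = 20 Gm = 2 × 10^10 m
GM = 1.335 × 10^20 m³/s²
a = (rₚ + rₐ)/2 = 1.1 × 10^10 m
e = (rₐ − rₚ)/(rₐ + rₚ) = (1.8 × 10^10) / (2.2 × 10^10) = 0.818182
(a) 2a = 2.2 × 10^10 m;  ε = −GM/(2a) = -6.06818 × 10^9 J/kg ≈ -6.068 GJ/kg
(b) vₐ² = GM (2/rₐ − 1/a) = 1.335 × 10^20 × (1 × 10^-10 − 9.09091 × 10^-11) = 1.21364 × 10^9 m²/s²;  vₐ = 34837.3 m/s ≈ 34.84 km/s
(c) e = 0.818182 ≈ 0.8182

Final answer:
(a) specific energy ε = -6.068 GJ/kg
(b) velocity at apoapsis vₐ = 34.84 km/s
(c) eccentricity e = 0.8182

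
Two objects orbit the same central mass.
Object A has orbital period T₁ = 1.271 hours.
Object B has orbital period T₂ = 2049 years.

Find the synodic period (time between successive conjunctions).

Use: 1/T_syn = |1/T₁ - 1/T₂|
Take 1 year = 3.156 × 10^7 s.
T₁ = 1.271 hours = 4575.6 s
T₂ = 2049 years = 6.46664 × 10^10 s
1/T₁ = 0.000218551 s⁻¹
1/T₂ = 1.5464 × 10^-11 s⁻¹
|1/T₁ − 1/T₂| = 0.000218551 s⁻¹
T_syn = 1 / |1/T₁ − 1/T₂| = 4575.6 s ≈ 1.271 hours

Final answer: T_syn = 1.271 hours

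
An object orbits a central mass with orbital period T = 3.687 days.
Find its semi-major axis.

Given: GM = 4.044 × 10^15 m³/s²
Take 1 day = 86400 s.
T = 3.687 days = 318557 s
GM = 4.044 × 10^15 m³/s²
Kepler's third law: a³ = GM T² / (4π²)
T² = 1.01478 × 10^11 s²
a³ = (4.044 × 10^15) × (1.01478 × 10^11) / (4π²) = 1.0395 × 10^25 m³
a = (a³)^(1/3) = 2.18244 × 10^8 m ≈ 2.182 × 10^8 m

Final answer: 2.182 × 10^8 m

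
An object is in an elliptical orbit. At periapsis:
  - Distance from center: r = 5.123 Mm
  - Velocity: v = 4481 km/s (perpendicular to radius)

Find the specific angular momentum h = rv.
r = 5.123 Mm = 5.123 × 10^6 m
v = 4481 km/s = 4.481 × 10^6 m/s
h = rv = 5.123 × 10^6 × 4.481 × 10^6 = 2.29562 × 10^13 m²/s ≈ 2.296 × 10^13 m²/s

Final answer: h = 2.296 × 10^13 m²/s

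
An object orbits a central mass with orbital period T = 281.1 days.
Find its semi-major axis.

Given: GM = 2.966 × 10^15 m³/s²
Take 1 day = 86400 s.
T = 281.1 days = 2.4287 × 10^7 s
GM = 2.966 × 10^15 m³/s²
Kepler's third law: a³ = GM T² / (4π²)
T² = 5.8986 × 10^14 s²
a³ = (2.966 × 10^15) × (5.8986 × 10^14) / (4π²) = 4.4316 × 10^28 m³
a = (a³)^(1/3) = 3.53878 × 10^9 m ≈ 3.539 Gm

Final answer: 3.539 Gm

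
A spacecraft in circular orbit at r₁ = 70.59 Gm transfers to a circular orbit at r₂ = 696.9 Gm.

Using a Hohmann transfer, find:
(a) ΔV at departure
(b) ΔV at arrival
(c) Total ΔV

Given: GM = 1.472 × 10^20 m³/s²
r₁ = 70.59 Gm = 7.059 × 10^10 m
r₂ = 696.9 Gm = 6.969 × 10^11 m
GM = 1.472 × 10^20 m³/s²
Transfer ellipse: a_t = (r₁ + r₂)/2 = 3.83745 × 10^11 m
Circular speed at r₁: v₁ = √(GM/r₁) = 45664.9 m/s
Transfer speed at r₁ (periapsis): v₁ₜ = √(GM(2/r₁ − 1/a_t)) = 61538.4 m/s
(a) ΔV₁ = v₁ₜ − v₁ = 15873.5 m/s ≈ 15.87 km/s
Circular speed at r₂: v₂ = √(GM/r₂) = 14533.4 m/s
Transfer speed at r₂ (apoapsis): v₂ₜ = √(GM(2/r₂ − 1/a_t)) = 6233.31 m/s
(b) ΔV₂ = v₂ − v₂ₜ = 8300.14 m/s ≈ 8.3 km/s
(c) ΔV_total = ΔV₁ + ΔV₂ = 24173.7 m/s ≈ 24.17 km/s

Final answer:
(a) ΔV₁ = 15.87 km/s
(b) ΔV₂ = 8.3 km/s
(c) ΔV_total = 24.17 km/s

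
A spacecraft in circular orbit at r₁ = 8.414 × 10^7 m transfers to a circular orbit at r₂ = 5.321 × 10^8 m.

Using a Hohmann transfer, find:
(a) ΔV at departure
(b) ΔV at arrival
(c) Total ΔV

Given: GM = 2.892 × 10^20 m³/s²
r₁ = 8.414 × 10^7 m
r₂ = 5.321 × 10^8 m
GM = 2.892 × 10^20 m³/s²
Transfer ellipse: a_t = (r₁ + r₂)/2 = 3.0812 × 10^8 m
Circular speed at r₁: v₁ = √(GM/r₁) = 1.85395 × 10^6 m/s
Transfer speed at r₁ (periapsis): v₁ₜ = √(GM(2/r₁ − 1/a_t)) = 2.43632 × 10^6 m/s
(a) ΔV₁ = v₁ₜ − v₁ = 582372 m/s ≈ 582.4 km/s
Circular speed at r₂: v₂ = √(GM/r₂) = 737229 m/s
Transfer speed at r₂ (apoapsis): v₂ₜ = √(GM(2/r₂ − 1/a_t)) = 385251 m/s
(b) ΔV₂ = v₂ − v₂ₜ = 351978 m/s ≈ 352 km/s
(c) ΔV_total = ΔV₁ + ΔV₂ = 934350 m/s ≈ 934.4 km/s

Final answer:
(a) ΔV₁ = 582.4 km/s
(b) ΔV₂ = 352 km/s
(c) ΔV_total = 934.4 km/s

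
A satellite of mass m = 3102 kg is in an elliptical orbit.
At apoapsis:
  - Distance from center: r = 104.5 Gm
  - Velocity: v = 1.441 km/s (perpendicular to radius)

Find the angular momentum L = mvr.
r = 104.5 Gm = 1.045 × 10^11 m
v = 1.441 km/s = 1441 m/s
vr = 1441 × 1.045 × 10^11 = 1.50584 × 10^14 m²/s
L = m × vr = 3102 × 1.50584 × 10^14 = 4.67113 × 10^17 kg·m²/s ≈ 4.671 × 10^17 kg·m²/s

Final answer: L = 4.671 × 10^17 kg·m²/s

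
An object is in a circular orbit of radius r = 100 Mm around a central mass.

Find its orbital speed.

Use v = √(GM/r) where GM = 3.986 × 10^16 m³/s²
r = 100 Mm = 1 × 10^8 m
GM = 3.986 × 10^16 m³/s²
GM/r = (3.986 × 10^16) / (1 × 10^8) = 3.986 × 10^8 m²/s²
v = √(GM/r) = 19965 m/s ≈ 19.96 km/s

Final answer: 19.96 km/s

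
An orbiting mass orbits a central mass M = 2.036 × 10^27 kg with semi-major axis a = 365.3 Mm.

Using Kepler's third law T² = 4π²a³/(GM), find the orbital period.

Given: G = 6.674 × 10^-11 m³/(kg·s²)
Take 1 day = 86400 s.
M = 2.036 × 10^27 kg
GM = G × M = 6.674 × 10^-11 × 2.036 × 10^27 = 1.35883 × 10^17 m³/s²
a = 365.3 Mm = 3.653 × 10^8 m
a³ = 4.87471 × 10^25 m³
T = 2π √(a³/GM) = 2π √((4.87471 × 10^25) / (1.35883 × 10^17)) = 2π × 18940.5 s
T = 119007 s ≈ 1.377 days

Final answer: 1.377 days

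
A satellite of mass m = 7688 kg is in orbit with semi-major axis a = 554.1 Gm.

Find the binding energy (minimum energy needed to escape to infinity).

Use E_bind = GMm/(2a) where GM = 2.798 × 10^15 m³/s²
a = 554.1 Gm = 5.541 × 10^11 m
GM = 2.798 × 10^15 m³/s²
m = 7688 kg
GMm = 2.798 × 10^15 × 7688 = 2.1511 × 10^19 m³·kg/s²
2a = 1.1082 × 10^12 m
E_bind = GMm/(2a) = 1.94108 × 10^7 J ≈ 19.41 MJ

Final answer: 19.41 MJ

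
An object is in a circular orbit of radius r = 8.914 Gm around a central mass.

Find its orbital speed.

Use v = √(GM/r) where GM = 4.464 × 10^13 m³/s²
r = 8.914 Gm = 8.914 × 10^9 m
GM = 4.464 × 10^13 m³/s²
GM/r = (4.464 × 10^13) / (8.914 × 10^9) = 5007.85 m²/s²
v = √(GM/r) = 70.7662 m/s ≈ 70.77 m/s

Final answer: 70.77 m/s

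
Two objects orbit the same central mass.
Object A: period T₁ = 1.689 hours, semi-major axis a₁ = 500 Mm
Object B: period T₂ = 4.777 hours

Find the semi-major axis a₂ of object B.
T₁ = 1.689 hours = 6080.4 s
T₂ = 4.777 hours = 17197.2 s
a₁ = 500 Mm = 5 × 10^8 m
Kepler's third law: (T₂/T₁)² = (a₂/a₁)³  ⇒  a₂ = a₁ (T₂/T₁)^(2/3)
T₂/T₁ = 2.8283
(T₂/T₁)^(2/3) = 1.99994
a₂ = 5 × 10^8 m × 1.99994 = 9.9997 × 10^8 m ≈ 1000 Mm

Final answer: a₂ = 1000 Mm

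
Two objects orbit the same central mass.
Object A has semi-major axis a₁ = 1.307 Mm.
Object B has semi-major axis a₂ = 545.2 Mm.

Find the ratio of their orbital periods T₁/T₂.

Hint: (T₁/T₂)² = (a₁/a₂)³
a₁ = 1.307 Mm = 1.307 × 10^6 m
a₂ = 545.2 Mm = 5.452 × 10^8 m
a₁/a₂ = 0.00239729
T₁/T₂ = (a₁/a₂)^(3/2) = (0.00239729)^1.5 = 0.000117376

Final answer: T₁/T₂ = 0.0001174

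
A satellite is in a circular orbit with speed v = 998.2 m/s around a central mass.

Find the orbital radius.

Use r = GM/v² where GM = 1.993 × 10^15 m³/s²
v = 998.2 m/s
GM = 1.993 × 10^15 m³/s²
v² = 996403 m²/s²
r = GM/v² = (1.993 × 10^15) / 996403 = 2.00019 × 10^9 m ≈ 2 Gm

Final answer: 2 Gm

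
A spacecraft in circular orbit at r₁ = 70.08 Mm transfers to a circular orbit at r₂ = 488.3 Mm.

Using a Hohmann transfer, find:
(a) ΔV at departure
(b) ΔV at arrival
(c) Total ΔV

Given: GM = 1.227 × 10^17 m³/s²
r₁ = 70.08 Mm = 7.008 × 10^7 m
r₂ = 488.3 Mm = 4.883 × 10^8 m
GM = 1.227 × 10^17 m³/s²
Transfer ellipse: a_t = (r₁ + r₂)/2 = 2.7919 × 10^8 m
Circular speed at r₁: v₁ = √(GM/r₁) = 41843.2 m/s
Transfer speed at r₁ (periapsis): v₁ₜ = √(GM(2/r₁ − 1/a_t)) = 55337.4 m/s
(a) ΔV₁ = v₁ₜ − v₁ = 13494.2 m/s ≈ 13.49 km/s
Circular speed at r₂: v₂ = √(GM/r₂) = 15851.8 m/s
Transfer speed at r₂ (apoapsis): v₂ₜ = √(GM(2/r₂ − 1/a_t)) = 7941.93 m/s
(b) ΔV₂ = v₂ − v₂ₜ = 7909.88 m/s ≈ 7.91 km/s
(c) ΔV_total = ΔV₁ + ΔV₂ = 21404 m/s ≈ 21.4 km/s

Final answer:
(a) ΔV₁ = 13.49 km/s
(b) ΔV₂ = 7.91 km/s
(c) ΔV_total = 21.4 km/s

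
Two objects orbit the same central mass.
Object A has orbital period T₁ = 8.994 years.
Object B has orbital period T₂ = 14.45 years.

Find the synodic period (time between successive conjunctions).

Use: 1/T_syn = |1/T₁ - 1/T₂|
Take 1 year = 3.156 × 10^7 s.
T₁ = 8.994 years = 2.83851 × 10^8 s
T₂ = 14.45 years = 4.56042 × 10^8 s
1/T₁ = 3.52298 × 10^-9 s⁻¹
1/T₂ = 2.19278 × 10^-9 s⁻¹
|1/T₁ − 1/T₂| = 1.3302 × 10^-9 s⁻¹
T_syn = 1 / |1/T₁ − 1/T₂| = 7.51767 × 10^8 s ≈ 23.82 years

Final answer: T_syn = 23.82 years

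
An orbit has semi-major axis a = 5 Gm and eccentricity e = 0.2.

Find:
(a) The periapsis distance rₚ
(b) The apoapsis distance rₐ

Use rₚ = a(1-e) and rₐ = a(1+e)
a = 5 Gm = 5 × 10^9 m
e = 0.2:  1 − e = 0.8,  1 + e = 1.2
(a) rₚ = a(1 − e) = 5 × 10^9 m × 0.8 = 4 × 10^9 m ≈ 4 Gm
(b) rₐ = a(1 + e) = 5 × 10^9 m × 1.2 = 6 × 10^9 m ≈ 6 Gm

Final answer:
(a) rₚ = 4 Gm
(b) rₐ = 6 Gm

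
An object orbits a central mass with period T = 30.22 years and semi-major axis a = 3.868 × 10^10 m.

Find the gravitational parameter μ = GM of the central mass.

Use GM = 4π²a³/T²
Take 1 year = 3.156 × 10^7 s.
T = 30.22 years = 9.53743 × 10^8 s
a = 3.868 × 10^10 m
a³ = 5.78708 × 10^31 m³
T² = 9.09626 × 10^17 s²
GM = 4π² × (5.78708 × 10^31) / (9.09626 × 10^17) = 2.51163 × 10^15 m³/s²
GM ≈ 2.512 × 10^15 m³/s²

Final answer: GM = 2.512 × 10^15 m³/s²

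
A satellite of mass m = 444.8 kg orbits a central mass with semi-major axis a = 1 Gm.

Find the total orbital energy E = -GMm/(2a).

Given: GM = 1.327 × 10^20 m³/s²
a = 1 Gm = 1 × 10^9 m
GM = 1.327 × 10^20 m³/s²
2a = 2 × 10^9 m
GMm = 1.327 × 10^20 × 444.8 = 5.9025 × 10^22 m³·kg/s²
E = −GMm/(2a) = -2.95125 × 10^13 J ≈ -29.51 TJ

Final answer: -29.51 TJ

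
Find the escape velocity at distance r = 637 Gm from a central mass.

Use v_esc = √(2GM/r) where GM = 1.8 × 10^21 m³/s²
r = 637 Gm = 6.37 × 10^11 m
GM = 1.8 × 10^21 m³/s²
2GM/r = 2 × (1.8 × 10^21) / (6.37 × 10^11) = 5.65149 × 10^9 m²/s²
v_esc = √(2GM/r) = 75176.4 m/s ≈ 75.18 km/s

Final answer: 75.18 km/s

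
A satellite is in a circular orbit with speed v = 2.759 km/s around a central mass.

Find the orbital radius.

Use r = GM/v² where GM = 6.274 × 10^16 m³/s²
v = 2.759 km/s = 2759 m/s
GM = 6.274 × 10^16 m³/s²
v² = 7.61208 × 10^6 m²/s²
r = GM/v² = (6.274 × 10^16) / (7.61208 × 10^6) = 8.24216 × 10^9 m ≈ 8.242 × 10^9 m

Final answer: 8.242 × 10^9 m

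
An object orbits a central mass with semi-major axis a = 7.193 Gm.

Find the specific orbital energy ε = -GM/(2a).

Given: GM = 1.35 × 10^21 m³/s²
a = 7.193 Gm = 7.193 × 10^9 m
GM = 1.35 × 10^21 m³/s²
2a = 1.4386 × 10^10 m
ε = −GM/(2a) = -9.38412 × 10^10 J/kg ≈ -93.84 GJ/kg

Final answer: -93.84 GJ/kg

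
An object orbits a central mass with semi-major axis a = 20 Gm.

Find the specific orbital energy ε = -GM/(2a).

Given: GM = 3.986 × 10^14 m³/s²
a = 20 Gm = 2 × 10^10 m
GM = 3.986 × 10^14 m³/s²
2a = 4 × 10^10 m
ε = −GM/(2a) = -9965 J/kg ≈ -9.965 kJ/kg

Final answer: -9.965 kJ/kg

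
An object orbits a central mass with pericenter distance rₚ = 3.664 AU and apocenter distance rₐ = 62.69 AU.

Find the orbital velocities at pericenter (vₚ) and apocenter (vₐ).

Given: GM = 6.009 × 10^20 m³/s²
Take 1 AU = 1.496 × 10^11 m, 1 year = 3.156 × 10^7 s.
rₚ = 3.664 AU = 5.48134 × 10^11 m
rₐ = 62.69 AU = 9.37842 × 10^12 m
GM = 6.009 × 10^20 m³/s²
a = (rₚ + rₐ)/2 = 4.96328 × 10^12 m
Vis-viva: v² = GM (2/r − 1/a)
vₚ² = 6.009 × 10^20 × (3.64874 × 10^-12 − 2.0148 × 10^-13) = 2.07146 × 10^9 m²/s²
vₚ = 45513.3 m/s ≈ 9.602 AU/year
vₐ² = 6.009 × 10^20 × (2.13255 × 10^-13 − 2.0148 × 10^-13) = 7.07605 × 10^6 m²/s²
vₐ = 2660.08 m/s ≈ 0.5612 AU/year

Final answer: vₚ = 9.602 AU/year, vₐ = 0.5612 AU/year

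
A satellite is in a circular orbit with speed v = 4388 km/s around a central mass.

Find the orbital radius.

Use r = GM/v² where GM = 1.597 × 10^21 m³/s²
v = 4388 km/s = 4.388 × 10^6 m/s
GM = 1.597 × 10^21 m³/s²
v² = 1.92545 × 10^13 m²/s²
r = GM/v² = (1.597 × 10^21) / (1.92545 × 10^13) = 8.29415 × 10^7 m ≈ 8.294 × 10^7 m

Final answer: 8.294 × 10^7 m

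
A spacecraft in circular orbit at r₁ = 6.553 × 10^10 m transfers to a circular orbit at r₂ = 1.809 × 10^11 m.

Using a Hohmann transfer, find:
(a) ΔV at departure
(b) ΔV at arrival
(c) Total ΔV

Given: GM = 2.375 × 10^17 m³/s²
r₁ = 6.553 × 10^10 m
r₂ = 1.809 × 10^11 m
GM = 2.375 × 10^17 m³/s²
Transfer ellipse: a_t = (r₁ + r₂)/2 = 1.23215 × 10^11 m
Circular speed at r₁: v₁ = √(GM/r₁) = 1903.76 m/s
Transfer speed at r₁ (periapsis): v₁ₜ = √(GM(2/r₁ − 1/a_t)) = 2306.74 m/s
(a) ΔV₁ = v₁ₜ − v₁ = 402.985 m/s ≈ 403 m/s
Circular speed at r₂: v₂ = √(GM/r₂) = 1145.81 m/s
Transfer speed at r₂ (apoapsis): v₂ₜ = √(GM(2/r₂ − 1/a_t)) = 835.605 m/s
(b) ΔV₂ = v₂ − v₂ₜ = 310.205 m/s ≈ 310.2 m/s
(c) ΔV_total = ΔV₁ + ΔV₂ = 713.19 m/s ≈ 713.2 m/s

Final answer:
(a) ΔV₁ = 403 m/s
(b) ΔV₂ = 310.2 m/s
(c) ΔV_total = 713.2 m/s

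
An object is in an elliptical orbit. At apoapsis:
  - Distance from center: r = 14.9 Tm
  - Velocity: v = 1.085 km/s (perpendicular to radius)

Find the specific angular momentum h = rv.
r = 14.9 Tm = 1.49 × 10^13 m
v = 1.085 km/s = 1085 m/s
h = rv = 1.49 × 10^13 × 1085 = 1.61665 × 10^16 m²/s ≈ 1.617 × 10^16 m²/s

Final answer: h = 1.617 × 10^16 m²/s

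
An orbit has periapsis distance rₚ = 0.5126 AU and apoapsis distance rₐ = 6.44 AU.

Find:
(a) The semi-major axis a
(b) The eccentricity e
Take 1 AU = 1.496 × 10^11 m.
rₚ = 0.5126 AU = 7.6685 × 10^10 m
rₐ = 6.44 AU = 9.63424 × 10^11 m
(a) a = (rₚ + rₐ)/2 = 5.20054 × 10^11 m ≈ 3.476 AU
(b) e = (rₐ − rₚ)/(rₐ + rₚ) = (8.86739 × 10^11) / (1.04011 × 10^12) = 0.852544

Final answer:
(a) a = 3.476 AU
(b) e = 0.8525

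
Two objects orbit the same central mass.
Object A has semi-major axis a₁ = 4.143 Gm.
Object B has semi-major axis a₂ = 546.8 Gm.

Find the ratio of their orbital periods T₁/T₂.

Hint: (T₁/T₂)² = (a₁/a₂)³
a₁ = 4.143 Gm = 4.143 × 10^9 m
a₂ = 546.8 Gm = 5.468 × 10^11 m
a₁/a₂ = 0.00757681
T₁/T₂ = (a₁/a₂)^(3/2) = (0.00757681)^1.5 = 0.000659523

Final answer: T₁/T₂ = 0.0006595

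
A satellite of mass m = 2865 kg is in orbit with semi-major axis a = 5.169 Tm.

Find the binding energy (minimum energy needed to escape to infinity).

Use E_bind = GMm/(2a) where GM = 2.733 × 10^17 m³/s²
a = 5.169 Tm = 5.169 × 10^12 m
GM = 2.733 × 10^17 m³/s²
m = 2865 kg
GMm = 2.733 × 10^17 × 2865 = 7.83005 × 10^20 m³·kg/s²
2a = 1.0338 × 10^13 m
E_bind = GMm/(2a) = 7.57404 × 10^7 J ≈ 75.74 MJ

Final answer: 75.74 MJ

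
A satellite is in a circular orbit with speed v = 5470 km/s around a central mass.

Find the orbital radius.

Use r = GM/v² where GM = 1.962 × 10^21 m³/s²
v = 5470 km/s = 5.47 × 10^6 m/s
GM = 1.962 × 10^21 m³/s²
v² = 2.99209 × 10^13 m²/s²
r = GM/v² = (1.962 × 10^21) / (2.99209 × 10^13) = 6.55729 × 10^7 m ≈ 6.557 × 10^7 m

Final answer: 6.557 × 10^7 m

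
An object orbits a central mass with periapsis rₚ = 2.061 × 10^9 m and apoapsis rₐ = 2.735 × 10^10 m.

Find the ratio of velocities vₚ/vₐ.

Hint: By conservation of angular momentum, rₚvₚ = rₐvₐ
rₚ = 2.061 × 10^9 m
rₐ = 2.735 × 10^10 m
rₚvₚ = rₐvₐ  ⇒  vₚ/vₐ = rₐ/rₚ
vₚ/vₐ = (2.735 × 10^10) / (2.061 × 10^9) = 13.2703

Final answer: vₚ/vₐ = 13.27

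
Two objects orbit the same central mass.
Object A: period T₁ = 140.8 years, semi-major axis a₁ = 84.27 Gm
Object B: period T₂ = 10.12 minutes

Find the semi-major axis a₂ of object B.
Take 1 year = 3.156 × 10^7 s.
T₁ = 140.8 years = 4.44365 × 10^9 s
T₂ = 10.12 minutes = 607.2 s
a₁ = 84.27 Gm = 8.427 × 10^10 m
Kepler's third law: (T₂/T₁)² = (a₂/a₁)³  ⇒  a₂ = a₁ (T₂/T₁)^(2/3)
T₂/T₁ = 1.36644 × 10^-7
(T₂/T₁)^(2/3) = 2.65294 × 10^-5
a₂ = 8.427 × 10^10 m × 2.65294 × 10^-5 = 2.23564 × 10^6 m ≈ 2.236 Mm

Final answer: a₂ = 2.236 Mm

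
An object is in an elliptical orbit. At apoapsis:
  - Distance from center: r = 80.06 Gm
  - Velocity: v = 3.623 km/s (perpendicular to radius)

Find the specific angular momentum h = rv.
r = 80.06 Gm = 8.006 × 10^10 m
v = 3.623 km/s = 3623 m/s
h = rv = 8.006 × 10^10 × 3623 = 2.90057 × 10^14 m²/s ≈ 2.901 × 10^14 m²/s

Final answer: h = 2.901 × 10^14 m²/s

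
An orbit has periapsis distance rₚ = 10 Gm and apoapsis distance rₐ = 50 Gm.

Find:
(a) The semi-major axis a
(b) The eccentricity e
rₚ = 10 Gm = 1 × 10^10 m
rₐ = 50 Gm = 5 × 10^10 m
(a) a = (rₚ + rₐ)/2 = 3 × 10^10 m ≈ 30 Gm
(b) e = (rₐ − rₚ)/(rₐ + rₚ) = (4 × 10^10) / (6 × 10^10) = 0.666667

Final answer:
(a) a = 30 Gm
(b) e = 0.6667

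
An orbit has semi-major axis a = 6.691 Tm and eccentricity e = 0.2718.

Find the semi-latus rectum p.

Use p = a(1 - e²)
a = 6.691 Tm = 6.691 × 10^12 m
e = 0.2718,  e² = 0.0738752,  1 − e² = 0.926125
p = a(1 − e²) = 6.691 × 10^12 m × 0.926125 = 6.1967 × 10^12 m ≈ 6.197 Tm

Final answer: p = 6.197 Tm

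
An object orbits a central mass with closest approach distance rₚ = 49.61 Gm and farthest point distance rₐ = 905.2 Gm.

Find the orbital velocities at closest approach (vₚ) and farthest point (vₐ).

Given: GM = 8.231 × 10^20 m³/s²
rₚ = 49.61 Gm = 4.961 × 10^10 m
rₐ = 905.2 Gm = 9.052 × 10^11 m
GM = 8.231 × 10^20 m³/s²
a = (rₚ + rₐ)/2 = 4.77405 × 10^11 m
Vis-viva: v² = GM (2/r − 1/a)
vₚ² = 8.231 × 10^20 × (4.03145 × 10^-11 − 2.09466 × 10^-12) = 3.14587 × 10^10 m²/s²
vₚ = 177366 m/s ≈ 177.4 km/s
vₐ² = 8.231 × 10^20 × (2.20946 × 10^-12 − 2.09466 × 10^-12) = 9.4491 × 10^7 m²/s²
vₐ = 9720.65 m/s ≈ 9.721 km/s

Final answer: vₚ = 177.4 km/s, vₐ = 9.721 km/s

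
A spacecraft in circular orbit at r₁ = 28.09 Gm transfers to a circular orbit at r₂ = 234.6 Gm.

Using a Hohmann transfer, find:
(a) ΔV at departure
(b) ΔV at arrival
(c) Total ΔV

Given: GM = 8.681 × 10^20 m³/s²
r₁ = 28.09 Gm = 2.809 × 10^10 m
r₂ = 234.6 Gm = 2.346 × 10^11 m
GM = 8.681 × 10^20 m³/s²
Transfer ellipse: a_t = (r₁ + r₂)/2 = 1.31345 × 10^11 m
Circular speed at r₁: v₁ = √(GM/r₁) = 175796 m/s
Transfer speed at r₁ (periapsis): v₁ₜ = √(GM(2/r₁ − 1/a_t)) = 234945 m/s
(a) ΔV₁ = v₁ₜ − v₁ = 59149 m/s ≈ 59.15 km/s
Circular speed at r₂: v₂ = √(GM/r₂) = 60830.4 m/s
Transfer speed at r₂ (apoapsis): v₂ₜ = √(GM(2/r₂ − 1/a_t)) = 28131.3 m/s
(b) ΔV₂ = v₂ − v₂ₜ = 32699.1 m/s ≈ 32.7 km/s
(c) ΔV_total = ΔV₁ + ΔV₂ = 91848.1 m/s ≈ 91.85 km/s

Final answer:
(a) ΔV₁ = 59.15 km/s
(b) ΔV₂ = 32.7 km/s
(c) ΔV_total = 91.85 km/s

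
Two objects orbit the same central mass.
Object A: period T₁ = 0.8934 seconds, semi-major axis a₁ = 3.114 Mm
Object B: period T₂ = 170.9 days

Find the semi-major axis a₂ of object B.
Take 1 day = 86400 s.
T₁ = 0.8934 seconds
T₂ = 170.9 days = 1.47658 × 10^7 s
a₁ = 3.114 Mm = 3.114 × 10^6 m
Kepler's third law: (T₂/T₁)² = (a₂/a₁)³  ⇒  a₂ = a₁ (T₂/T₁)^(2/3)
T₂/T₁ = 1.65276 × 10^7
(T₂/T₁)^(2/3) = 64884.3
a₂ = 3.114 × 10^6 m × 64884.3 = 2.0205 × 10^11 m ≈ 202 Gm

Final answer: a₂ = 202 Gm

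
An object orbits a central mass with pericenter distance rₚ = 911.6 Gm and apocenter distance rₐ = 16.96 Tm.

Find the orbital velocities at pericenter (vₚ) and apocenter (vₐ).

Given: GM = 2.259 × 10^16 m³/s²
rₚ = 911.6 Gm = 9.116 × 10^11 m
rₐ = 16.96 Tm = 1.696 × 10^13 m
GM = 2.259 × 10^16 m³/s²
a = (rₚ + rₐ)/2 = 8.9358 × 10^12 m
Vis-viva: v² = GM (2/r − 1/a)
vₚ² = 2.259 × 10^16 × (2.19394 × 10^-12 − 1.11909 × 10^-13) = 47033.2 m²/s²
vₚ = 216.871 m/s ≈ 216.9 m/s
vₐ² = 2.259 × 10^16 × (1.17925 × 10^-13 − 1.11909 × 10^-13) = 135.882 m²/s²
vₐ = 11.6568 m/s ≈ 11.66 m/s

Final answer: vₚ = 216.9 m/s, vₐ = 11.66 m/s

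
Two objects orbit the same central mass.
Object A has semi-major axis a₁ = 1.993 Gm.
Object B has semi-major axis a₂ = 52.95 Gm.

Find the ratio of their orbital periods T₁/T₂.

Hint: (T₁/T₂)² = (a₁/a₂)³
a₁ = 1.993 Gm = 1.993 × 10^9 m
a₂ = 52.95 Gm = 5.295 × 10^10 m
a₁/a₂ = 0.0376393
T₁/T₂ = (a₁/a₂)^(3/2) = (0.0376393)^1.5 = 0.00730234

Final answer: T₁/T₂ = 0.007302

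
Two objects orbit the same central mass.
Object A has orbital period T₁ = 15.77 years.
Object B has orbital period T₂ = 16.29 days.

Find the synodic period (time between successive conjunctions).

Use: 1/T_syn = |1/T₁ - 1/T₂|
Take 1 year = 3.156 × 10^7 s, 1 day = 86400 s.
T₁ = 15.77 years = 4.97701 × 10^8 s
T₂ = 16.29 days = 1.40746 × 10^6 s
1/T₁ = 2.00924 × 10^-9 s⁻¹
1/T₂ = 7.10502 × 10^-7 s⁻¹
|1/T₁ − 1/T₂| = 7.08493 × 10^-7 s⁻¹
T_syn = 1 / |1/T₁ − 1/T₂| = 1.41145 × 10^6 s ≈ 16.34 days

Final answer: T_syn = 16.34 days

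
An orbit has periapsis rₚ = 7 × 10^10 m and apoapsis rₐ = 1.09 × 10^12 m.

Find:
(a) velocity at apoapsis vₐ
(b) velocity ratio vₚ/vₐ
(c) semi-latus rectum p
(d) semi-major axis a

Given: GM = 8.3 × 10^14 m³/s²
rₚ = 7 × 10^10 m
rₐ = 1.09 × 10^12 m
GM = 8.3 × 10^14 m³/s²
a = (rₚ + rₐ)/2 = 5.8 × 10^11 m
e = (rₐ − rₚ)/(rₐ + rₚ) = (1.02 × 10^12) / (1.16 × 10^12) = 0.87931
(a) vₐ² = GM (2/rₐ − 1/a) = 8.3 × 10^14 × (1.83486 × 10^-12 − 1.72414 × 10^-12) = 91.9013 m²/s²;  vₐ = 9.58652 m/s ≈ 9.587 m/s
(b) vₚ/vₐ = rₐ/rₚ (angular momentum) = (1.09 × 10^12) / (7 × 10^10) = 15.5714 ≈ 15.57
(c) 1 − e² = 0.226813;  p = a(1 − e²) = 5.8 × 10^11 × 0.226813 = 1.31552 × 10^11 m ≈ 1.316 × 10^11 m
(d) a = 5.8 × 10^11 m ≈ 5.8 × 10^11 m

Final answer:
(a) velocity at apoapsis vₐ = 9.587 m/s
(b) velocity ratio vₚ/vₐ = 15.57
(c) semi-latus rectum p = 1.316 × 10^11 m
(d) semi-major axis a = 5.8 × 10^11 m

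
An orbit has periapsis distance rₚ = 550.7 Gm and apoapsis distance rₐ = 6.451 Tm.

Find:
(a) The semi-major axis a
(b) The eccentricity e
rₚ = 550.7 Gm = 5.507 × 10^11 m
rₐ = 6.451 Tm = 6.451 × 10^12 m
(a) a = (rₚ + rₐ)/2 = 3.50085 × 10^12 m ≈ 3.501 Tm
(b) e = (rₐ − rₚ)/(rₐ + rₚ) = (5.9003 × 10^12) / (7.0017 × 10^12) = 0.842695

Final answer:
(a) a = 3.501 Tm
(b) e = 0.8427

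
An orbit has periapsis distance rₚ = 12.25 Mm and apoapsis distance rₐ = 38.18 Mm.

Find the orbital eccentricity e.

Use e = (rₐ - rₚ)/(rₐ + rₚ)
rₚ = 12.25 Mm = 1.225 × 10^7 m
rₐ = 38.18 Mm = 3.818 × 10^7 m
rₐ − rₚ = 2.593 × 10^7 m
rₐ + rₚ = 5.043 × 10^7 m
e = (rₐ − rₚ)/(rₐ + rₚ) = 0.514178

Final answer: e = 0.5142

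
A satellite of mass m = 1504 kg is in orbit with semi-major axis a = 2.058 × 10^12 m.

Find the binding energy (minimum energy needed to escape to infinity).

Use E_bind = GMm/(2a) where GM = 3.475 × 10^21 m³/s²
a = 2.058 × 10^12 m
GM = 3.475 × 10^21 m³/s²
m = 1504 kg
GMm = 3.475 × 10^21 × 1504 = 5.2264 × 10^24 m³·kg/s²
2a = 4.116 × 10^12 m
E_bind = GMm/(2a) = 1.26978 × 10^12 J ≈ 1.27 TJ

Final answer: 1.27 TJ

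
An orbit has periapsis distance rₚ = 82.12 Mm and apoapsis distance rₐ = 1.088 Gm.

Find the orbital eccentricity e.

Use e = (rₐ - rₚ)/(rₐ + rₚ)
rₚ = 82.12 Mm = 8.212 × 10^7 m
rₐ = 1.088 Gm = 1.088 × 10^9 m
rₐ − rₚ = 1.00588 × 10^9 m
rₐ + rₚ = 1.17012 × 10^9 m
e = (rₐ − rₚ)/(rₐ + rₚ) = 0.859638

Final answer: e = 0.8596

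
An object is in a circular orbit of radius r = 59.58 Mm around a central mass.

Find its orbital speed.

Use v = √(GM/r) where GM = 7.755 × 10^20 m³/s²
r = 59.58 Mm = 5.958 × 10^7 m
GM = 7.755 × 10^20 m³/s²
GM/r = (7.755 × 10^20) / (5.958 × 10^7) = 1.30161 × 10^13 m²/s²
v = √(GM/r) = 3.60779 × 10^6 m/s ≈ 3608 km/s

Final answer: 3608 km/s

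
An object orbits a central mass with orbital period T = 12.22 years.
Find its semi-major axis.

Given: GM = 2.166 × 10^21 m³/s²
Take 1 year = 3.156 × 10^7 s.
T = 12.22 years = 3.85663 × 10^8 s
GM = 2.166 × 10^21 m³/s²
Kepler's third law: a³ = GM T² / (4π²)
T² = 1.48736 × 10^17 s²
a³ = (2.166 × 10^21) × (1.48736 × 10^17) / (4π²) = 8.16047 × 10^36 m³
a = (a³)^(1/3) = 2.01328 × 10^12 m ≈ 2.013 × 10^12 m

Final answer: 2.013 × 10^12 m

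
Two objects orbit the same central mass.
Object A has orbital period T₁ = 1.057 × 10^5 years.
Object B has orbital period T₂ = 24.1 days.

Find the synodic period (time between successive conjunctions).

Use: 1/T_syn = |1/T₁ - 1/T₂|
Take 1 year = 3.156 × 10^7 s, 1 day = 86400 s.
T₁ = 1.057 × 10^5 years = 3.33589 × 10^12 s
T₂ = 24.1 days = 2.08224 × 10^6 s
1/T₁ = 2.9977 × 10^-13 s⁻¹
1/T₂ = 4.80252 × 10^-7 s⁻¹
|1/T₁ − 1/T₂| = 4.80252 × 10^-7 s⁻¹
T_syn = 1 / |1/T₁ − 1/T₂| = 2.08224 × 10^6 s ≈ 24.1 days

Final answer: T_syn = 24.1 days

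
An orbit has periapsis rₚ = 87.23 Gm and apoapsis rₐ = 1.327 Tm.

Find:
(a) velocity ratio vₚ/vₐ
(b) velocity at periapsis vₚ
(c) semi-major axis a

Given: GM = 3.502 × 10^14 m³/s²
rₚ = 87.23 Gm = 8.723 × 10^10 m
rₐ = 1.327 Tm = 1.327 × 10^12 m
GM = 3.502 × 10^14 m³/s²
a = (rₚ + rₐ)/2 = 7.07115 × 10^11 m
e = (rₐ − rₚ)/(rₐ + rₚ) = (1.23977 × 10^12) / (1.41423 × 10^12) = 0.87664
(a) vₚ/vₐ = rₐ/rₚ (angular momentum) = (1.327 × 10^12) / (8.723 × 10^10) = 15.2127 ≈ 15.21
(b) vₚ² = GM (2/rₚ − 1/a) = 3.502 × 10^14 × (2.29279 × 10^-11 − 1.4142 × 10^-12) = 7534.1 m²/s²;  vₚ = 86.7992 m/s ≈ 86.8 m/s
(c) a = 7.07115 × 10^11 m ≈ 707.1 Gm

Final answer:
(a) velocity ratio vₚ/vₐ = 15.21
(b) velocity at periapsis vₚ = 86.8 m/s
(c) semi-major axis a = 707.1 Gm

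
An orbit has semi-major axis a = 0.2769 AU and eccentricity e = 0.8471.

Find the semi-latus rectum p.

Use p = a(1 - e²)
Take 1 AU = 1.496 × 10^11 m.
a = 0.2769 AU = 4.14242 × 10^10 m
e = 0.8471,  e² = 0.717578,  1 − e² = 0.282422
p = a(1 − e²) = 4.14242 × 10^10 m × 0.282422 = 1.16991 × 10^10 m ≈ 0.0782 AU

Final answer: p = 0.0782 AU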